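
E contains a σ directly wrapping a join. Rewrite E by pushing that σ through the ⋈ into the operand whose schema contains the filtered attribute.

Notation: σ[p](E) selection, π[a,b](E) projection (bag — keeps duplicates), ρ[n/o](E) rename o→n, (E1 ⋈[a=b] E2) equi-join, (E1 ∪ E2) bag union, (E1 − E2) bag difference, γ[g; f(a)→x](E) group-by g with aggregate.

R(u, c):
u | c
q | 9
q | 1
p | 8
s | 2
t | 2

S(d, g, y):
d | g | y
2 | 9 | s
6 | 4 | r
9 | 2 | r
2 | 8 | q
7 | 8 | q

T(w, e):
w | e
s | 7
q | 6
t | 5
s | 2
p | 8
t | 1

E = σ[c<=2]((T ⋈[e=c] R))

σ filters on c, owned by the right side.
E' = (T ⋈[e=c] σ[c<=2](R))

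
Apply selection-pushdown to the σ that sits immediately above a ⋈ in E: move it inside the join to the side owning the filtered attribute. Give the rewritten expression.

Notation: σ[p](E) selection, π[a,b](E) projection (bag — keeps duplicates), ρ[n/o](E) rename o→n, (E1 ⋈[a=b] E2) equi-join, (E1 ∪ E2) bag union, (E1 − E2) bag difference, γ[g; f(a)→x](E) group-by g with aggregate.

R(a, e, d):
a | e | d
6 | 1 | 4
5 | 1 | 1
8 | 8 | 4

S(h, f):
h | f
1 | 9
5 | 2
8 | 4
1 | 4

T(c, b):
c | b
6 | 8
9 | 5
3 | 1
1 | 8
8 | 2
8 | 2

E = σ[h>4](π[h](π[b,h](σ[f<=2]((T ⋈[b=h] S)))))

σ filters on f, owned by the right side.
E' = σ[h>4](π[h](π[b,h]((T ⋈[b=h] σ[f<=2](S)))))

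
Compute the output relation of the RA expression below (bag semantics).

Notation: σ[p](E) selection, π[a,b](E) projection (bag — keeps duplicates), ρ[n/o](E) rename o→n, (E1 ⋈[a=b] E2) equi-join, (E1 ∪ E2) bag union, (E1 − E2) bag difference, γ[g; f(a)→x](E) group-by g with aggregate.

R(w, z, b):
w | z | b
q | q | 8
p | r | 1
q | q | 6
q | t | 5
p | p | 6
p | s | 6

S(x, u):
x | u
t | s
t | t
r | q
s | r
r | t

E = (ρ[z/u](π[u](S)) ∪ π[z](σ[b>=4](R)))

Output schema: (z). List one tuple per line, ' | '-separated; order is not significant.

Stepwise |·|:
  S → 5
  π[u](S) → 5
  ρ[z/u](π[u](S)) → 5
  R → 6
  σ[b>=4](R) → 5
  π[z](σ[b>=4](R)) → 5
  (ρ[z/u](π[u](S)) ∪ π[z](σ[b>=4](R))) → 10

== RESULT ==
z
p
q
q
q
r
s
s
t
t
t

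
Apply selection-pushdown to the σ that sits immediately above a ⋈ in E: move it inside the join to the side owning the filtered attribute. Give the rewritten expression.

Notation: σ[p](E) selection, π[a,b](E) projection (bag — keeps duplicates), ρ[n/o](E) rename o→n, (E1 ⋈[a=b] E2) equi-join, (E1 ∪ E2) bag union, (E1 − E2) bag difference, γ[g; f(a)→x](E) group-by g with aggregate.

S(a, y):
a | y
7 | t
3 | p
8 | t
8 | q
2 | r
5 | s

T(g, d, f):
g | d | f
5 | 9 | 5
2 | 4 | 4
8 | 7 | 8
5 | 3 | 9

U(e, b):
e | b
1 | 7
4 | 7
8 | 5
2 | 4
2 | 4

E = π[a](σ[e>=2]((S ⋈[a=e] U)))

σ filters on e, owned by the right side.
E' = π[a]((S ⋈[a=e] σ[e>=2](U)))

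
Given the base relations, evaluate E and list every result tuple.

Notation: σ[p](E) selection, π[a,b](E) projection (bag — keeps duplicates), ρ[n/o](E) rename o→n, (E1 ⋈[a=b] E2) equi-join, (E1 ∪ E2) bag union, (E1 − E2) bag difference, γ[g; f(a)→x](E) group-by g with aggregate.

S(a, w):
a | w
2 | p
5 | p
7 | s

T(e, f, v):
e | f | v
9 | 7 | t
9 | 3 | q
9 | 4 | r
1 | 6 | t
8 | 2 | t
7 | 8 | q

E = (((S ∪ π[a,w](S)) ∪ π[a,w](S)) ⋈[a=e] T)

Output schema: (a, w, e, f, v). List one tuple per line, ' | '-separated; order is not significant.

Per-node cardinality:
  S → 3
  S → 3
  π[a,w](S) → 3
  (S ∪ π[a,w](S)) → 6
  S → 3
  π[a,w](S) → 3
  ((S ∪ π[a,w](S)) ∪ π[a,w](S)) → 9
  T → 6
  (((S ∪ π[a,w](S)) ∪ π[a,w](S)) ⋈[a=e] T) → 3

== RESULT ==
a | w | e | f | v
7 | s | 7 | 8 | q
7 | s | 7 | 8 | q
7 | s | 7 | 8 | q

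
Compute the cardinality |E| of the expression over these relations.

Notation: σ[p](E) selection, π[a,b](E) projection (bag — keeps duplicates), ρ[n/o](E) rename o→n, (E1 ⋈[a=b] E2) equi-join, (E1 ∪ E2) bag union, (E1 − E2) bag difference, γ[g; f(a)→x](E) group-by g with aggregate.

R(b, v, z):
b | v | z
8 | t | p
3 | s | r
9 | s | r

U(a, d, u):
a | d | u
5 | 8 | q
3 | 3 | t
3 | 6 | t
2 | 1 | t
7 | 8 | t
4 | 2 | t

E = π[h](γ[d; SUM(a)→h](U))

Row counts bottom-up:
  U → 6
  γ[d; SUM(a)→h](U) → 5
  π[h](γ[d; SUM(a)→h](U)) → 5

|E| = 5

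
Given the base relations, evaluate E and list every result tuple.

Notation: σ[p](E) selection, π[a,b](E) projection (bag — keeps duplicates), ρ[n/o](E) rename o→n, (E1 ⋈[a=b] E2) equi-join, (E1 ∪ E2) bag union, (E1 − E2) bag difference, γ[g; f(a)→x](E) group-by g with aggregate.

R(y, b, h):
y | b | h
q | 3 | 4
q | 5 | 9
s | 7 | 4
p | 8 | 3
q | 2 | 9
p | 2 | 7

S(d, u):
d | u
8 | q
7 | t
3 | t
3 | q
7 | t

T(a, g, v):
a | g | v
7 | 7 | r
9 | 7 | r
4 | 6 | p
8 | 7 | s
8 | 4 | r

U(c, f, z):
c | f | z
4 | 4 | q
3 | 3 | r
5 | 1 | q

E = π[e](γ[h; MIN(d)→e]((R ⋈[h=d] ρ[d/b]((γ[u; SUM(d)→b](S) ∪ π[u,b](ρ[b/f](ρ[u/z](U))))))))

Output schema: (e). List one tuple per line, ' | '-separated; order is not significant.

Stepwise |·|:
  R → 6
  S → 5
  γ[u; SUM(d)→b](S) → 2
  U → 3
  ρ[u/z](U) → 3
  ρ[b/f](ρ[u/z](U)) → 3
  π[u,b](ρ[b/f](ρ[u/z](U))) → 3
  (γ[u; SUM(d)→b](S) ∪ π[u,b](ρ[b/f](ρ[u/z](U)))) → 5
  ρ[d/b]((γ[u; SUM(d)→b](S) ∪ π[u,b](ρ[b/f](ρ[u/z](U))))) → 5
  (R ⋈[h=d] ρ[d/b]((γ[u; SUM(d)→b](S) ∪ π[u,b](ρ[b/f](ρ[u/z](U)))))) → 3
  γ[h; MIN(d)→e]((R ⋈[h=d] ρ[d/b]((γ[u; SUM(d)→b](S) ∪ π[u,b](ρ[b/f](ρ[u/z](U))))))) → 2
  π[e](γ[h; MIN(d)→e]((R ⋈[h=d] ρ[d/b]((γ[u; SUM(d)→b](S) ∪ π[u,b](ρ[b/f](ρ[u/z](U)))))))) → 2

== RESULT ==
e
3
4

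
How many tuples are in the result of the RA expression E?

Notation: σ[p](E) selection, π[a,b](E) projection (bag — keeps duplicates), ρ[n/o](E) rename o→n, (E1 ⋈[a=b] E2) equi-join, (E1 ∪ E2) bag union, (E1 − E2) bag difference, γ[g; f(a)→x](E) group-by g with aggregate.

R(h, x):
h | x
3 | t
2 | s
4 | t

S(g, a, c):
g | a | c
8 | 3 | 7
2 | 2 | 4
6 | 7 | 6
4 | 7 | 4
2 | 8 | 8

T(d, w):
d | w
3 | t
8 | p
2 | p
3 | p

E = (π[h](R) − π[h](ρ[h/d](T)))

Subexpression sizes:
  R → 3
  π[h](R) → 3
  T → 4
  ρ[h/d](T) → 4
  π[h](ρ[h/d](T)) → 4
  (π[h](R) − π[h](ρ[h/d](T))) → 1

|E| = 1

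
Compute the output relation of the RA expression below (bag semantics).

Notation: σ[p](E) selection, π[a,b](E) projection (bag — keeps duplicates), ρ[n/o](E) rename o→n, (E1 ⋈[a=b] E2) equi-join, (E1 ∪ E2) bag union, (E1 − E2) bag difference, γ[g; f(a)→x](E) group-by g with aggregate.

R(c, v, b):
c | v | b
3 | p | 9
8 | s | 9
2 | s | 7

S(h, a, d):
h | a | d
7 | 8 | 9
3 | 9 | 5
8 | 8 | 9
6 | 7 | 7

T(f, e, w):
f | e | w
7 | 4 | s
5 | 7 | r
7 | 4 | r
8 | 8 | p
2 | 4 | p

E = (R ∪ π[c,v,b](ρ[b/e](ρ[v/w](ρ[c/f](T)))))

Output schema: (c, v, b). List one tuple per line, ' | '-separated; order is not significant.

Row counts bottom-up:
  R → 3
  T → 5
  ρ[c/f](T) → 5
  ρ[v/w](ρ[c/f](T)) → 5
  ρ[b/e](ρ[v/w](ρ[c/f](T))) → 5
  π[c,v,b](ρ[b/e](ρ[v/w](ρ[c/f](T)))) → 5
  (R ∪ π[c,v,b](ρ[b/e](ρ[v/w](ρ[c/f](T))))) → 8

== RESULT ==
c | v | b
2 | p | 4
2 | s | 7
3 | p | 9
5 | r | 7
7 | r | 4
7 | s | 4
8 | p | 8
8 | s | 9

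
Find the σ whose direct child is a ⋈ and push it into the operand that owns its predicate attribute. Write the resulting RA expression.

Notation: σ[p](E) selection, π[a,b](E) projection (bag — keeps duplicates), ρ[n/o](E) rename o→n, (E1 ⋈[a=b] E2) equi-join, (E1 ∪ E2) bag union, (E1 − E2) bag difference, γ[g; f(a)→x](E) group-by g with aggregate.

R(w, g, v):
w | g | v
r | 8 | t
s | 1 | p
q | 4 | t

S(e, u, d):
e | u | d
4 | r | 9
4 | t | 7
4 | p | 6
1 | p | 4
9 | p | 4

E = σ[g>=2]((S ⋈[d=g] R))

σ filters on g, owned by the right side.
E' = (S ⋈[d=g] σ[g>=2](R))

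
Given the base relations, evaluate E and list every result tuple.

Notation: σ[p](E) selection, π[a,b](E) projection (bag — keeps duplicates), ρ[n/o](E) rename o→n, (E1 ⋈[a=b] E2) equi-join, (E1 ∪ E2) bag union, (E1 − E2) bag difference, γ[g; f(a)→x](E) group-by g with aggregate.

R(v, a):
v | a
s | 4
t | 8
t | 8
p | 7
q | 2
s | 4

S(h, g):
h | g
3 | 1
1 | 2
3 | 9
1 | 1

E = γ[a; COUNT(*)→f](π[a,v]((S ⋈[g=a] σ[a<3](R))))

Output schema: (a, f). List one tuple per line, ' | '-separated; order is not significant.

Subexpression sizes:
  S → 4
  R → 6
  σ[a<3](R) → 1
  (S ⋈[g=a] σ[a<3](R)) → 1
  π[a,v]((S ⋈[g=a] σ[a<3](R))) → 1
  γ[a; COUNT(*)→f](π[a,v]((S ⋈[g=a] σ[a<3](R)))) → 1

== RESULT ==
a | f
2 | 1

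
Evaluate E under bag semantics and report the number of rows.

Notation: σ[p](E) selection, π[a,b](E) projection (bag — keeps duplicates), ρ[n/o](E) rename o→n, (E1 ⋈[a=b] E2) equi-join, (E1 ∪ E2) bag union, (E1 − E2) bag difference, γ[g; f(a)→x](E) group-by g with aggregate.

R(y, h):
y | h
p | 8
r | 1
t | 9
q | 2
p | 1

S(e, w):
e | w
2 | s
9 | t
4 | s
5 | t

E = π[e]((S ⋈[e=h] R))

Subexpression sizes:
  S → 4
  R → 5
  (S ⋈[e=h] R) → 2
  π[e]((S ⋈[e=h] R)) → 2

|E| = 2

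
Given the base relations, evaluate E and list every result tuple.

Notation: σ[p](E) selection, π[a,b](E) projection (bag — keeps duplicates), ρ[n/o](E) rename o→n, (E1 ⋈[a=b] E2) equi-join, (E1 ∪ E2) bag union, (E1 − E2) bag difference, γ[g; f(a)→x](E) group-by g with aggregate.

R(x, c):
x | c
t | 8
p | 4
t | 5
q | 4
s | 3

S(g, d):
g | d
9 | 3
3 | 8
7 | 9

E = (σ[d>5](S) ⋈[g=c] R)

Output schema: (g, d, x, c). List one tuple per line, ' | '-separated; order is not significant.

Stepwise |·|:
  S → 3
  σ[d>5](S) → 2
  R → 5
  (σ[d>5](S) ⋈[g=c] R) → 1

== RESULT ==
g | d | x | c
3 | 8 | s | 3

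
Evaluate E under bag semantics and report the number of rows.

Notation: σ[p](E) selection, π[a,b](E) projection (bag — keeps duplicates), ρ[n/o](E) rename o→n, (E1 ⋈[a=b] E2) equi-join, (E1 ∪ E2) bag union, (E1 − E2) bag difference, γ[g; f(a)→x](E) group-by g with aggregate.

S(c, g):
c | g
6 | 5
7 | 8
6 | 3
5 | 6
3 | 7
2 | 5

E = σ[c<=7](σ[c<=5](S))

Row counts bottom-up:
  S → 6
  σ[c<=5](S) → 3
  σ[c<=7](σ[c<=5](S)) → 3

|E| = 3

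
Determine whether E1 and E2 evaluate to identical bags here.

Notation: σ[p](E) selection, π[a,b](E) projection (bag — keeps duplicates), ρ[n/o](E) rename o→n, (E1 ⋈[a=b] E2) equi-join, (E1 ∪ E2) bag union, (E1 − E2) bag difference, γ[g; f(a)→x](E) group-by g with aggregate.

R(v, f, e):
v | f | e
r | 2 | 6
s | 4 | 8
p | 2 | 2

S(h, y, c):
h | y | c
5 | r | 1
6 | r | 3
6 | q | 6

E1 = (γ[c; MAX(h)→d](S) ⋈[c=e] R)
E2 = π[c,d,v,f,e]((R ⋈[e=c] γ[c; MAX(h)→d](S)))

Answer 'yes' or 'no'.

E1 row counts bottom-up:
  S → 3
  γ[c; MAX(h)→d](S) → 3
  R → 3
  (γ[c; MAX(h)→d](S) ⋈[c=e] R) → 1
E2 row counts bottom-up:
  R → 3
  S → 3
  γ[c; MAX(h)→d](S) → 3
  (R ⋈[e=c] γ[c; MAX(h)→d](S)) → 1
  π[c,d,v,f,e]((R ⋈[e=c] γ[c; MAX(h)→d](S))) → 1

E1 and E2 produce the same multiset:
c | d | v | f | e
6 | 6 | r | 2 | 6

yes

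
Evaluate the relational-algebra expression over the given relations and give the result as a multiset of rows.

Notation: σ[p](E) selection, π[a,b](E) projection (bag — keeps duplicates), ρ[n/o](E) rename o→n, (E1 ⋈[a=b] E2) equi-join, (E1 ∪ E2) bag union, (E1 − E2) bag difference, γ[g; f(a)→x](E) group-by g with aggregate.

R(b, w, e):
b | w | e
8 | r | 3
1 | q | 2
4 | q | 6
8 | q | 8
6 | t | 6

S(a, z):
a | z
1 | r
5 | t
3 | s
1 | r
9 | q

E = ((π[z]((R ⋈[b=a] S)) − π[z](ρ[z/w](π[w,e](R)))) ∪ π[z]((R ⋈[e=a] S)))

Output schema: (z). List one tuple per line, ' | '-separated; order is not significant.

Per-node cardinality:
  R → 5
  S → 5
  (R ⋈[b=a] S) → 2
  π[z]((R ⋈[b=a] S)) → 2
  R → 5
  π[w,e](R) → 5
  ρ[z/w](π[w,e](R)) → 5
  π[z](ρ[z/w](π[w,e](R))) → 5
  (π[z]((R ⋈[b=a] S)) − π[z](ρ[z/w](π[w,e](R)))) → 1
  R → 5
  S → 5
  (R ⋈[e=a] S) → 1
  π[z]((R ⋈[e=a] S)) → 1
  ((π[z]((R ⋈[b=a] S)) − π[z](ρ[z/w](π[w,e](R)))) ∪ π[z]((R ⋈[e=a] S))) → 2

== RESULT ==
z
r
s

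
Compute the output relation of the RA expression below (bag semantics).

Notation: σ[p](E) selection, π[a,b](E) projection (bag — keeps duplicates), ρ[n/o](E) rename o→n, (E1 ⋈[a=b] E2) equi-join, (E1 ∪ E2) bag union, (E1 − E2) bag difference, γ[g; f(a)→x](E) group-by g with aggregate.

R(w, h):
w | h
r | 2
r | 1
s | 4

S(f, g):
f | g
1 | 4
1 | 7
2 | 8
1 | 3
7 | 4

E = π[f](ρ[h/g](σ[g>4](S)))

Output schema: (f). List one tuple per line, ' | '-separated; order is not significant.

Subexpression sizes:
  S → 5
  σ[g>4](S) → 2
  ρ[h/g](σ[g>4](S)) → 2
  π[f](ρ[h/g](σ[g>4](S))) → 2

== RESULT ==
f
1
2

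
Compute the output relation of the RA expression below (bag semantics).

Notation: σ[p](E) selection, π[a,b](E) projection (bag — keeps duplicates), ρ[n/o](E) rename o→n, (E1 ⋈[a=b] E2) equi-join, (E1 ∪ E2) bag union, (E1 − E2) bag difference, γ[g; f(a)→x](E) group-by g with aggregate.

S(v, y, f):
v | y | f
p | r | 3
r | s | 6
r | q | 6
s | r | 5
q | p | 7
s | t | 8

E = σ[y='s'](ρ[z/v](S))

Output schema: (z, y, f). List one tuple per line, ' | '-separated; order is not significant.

Subexpression sizes:
  S → 6
  ρ[z/v](S) → 6
  σ[y='s'](ρ[z/v](S)) → 1

== RESULT ==
z | y | f
r | s | 6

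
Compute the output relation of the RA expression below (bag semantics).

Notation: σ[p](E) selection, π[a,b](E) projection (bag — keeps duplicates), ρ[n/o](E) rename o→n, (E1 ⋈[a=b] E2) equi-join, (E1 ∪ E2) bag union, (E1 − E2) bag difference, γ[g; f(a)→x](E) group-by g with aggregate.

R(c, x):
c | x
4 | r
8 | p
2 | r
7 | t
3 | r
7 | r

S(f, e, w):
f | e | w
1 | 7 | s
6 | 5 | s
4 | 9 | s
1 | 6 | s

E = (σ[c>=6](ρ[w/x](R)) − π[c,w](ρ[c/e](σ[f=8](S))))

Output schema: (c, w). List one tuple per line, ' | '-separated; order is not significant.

Per-node cardinality:
  R → 6
  ρ[w/x](R) → 6
  σ[c>=6](ρ[w/x](R)) → 3
  S → 4
  σ[f=8](S) → 0
  ρ[c/e](σ[f=8](S)) → 0
  π[c,w](ρ[c/e](σ[f=8](S))) → 0
  (σ[c>=6](ρ[w/x](R)) − π[c,w](ρ[c/e](σ[f=8](S)))) → 3

== RESULT ==
c | w
7 | r
7 | t
8 | p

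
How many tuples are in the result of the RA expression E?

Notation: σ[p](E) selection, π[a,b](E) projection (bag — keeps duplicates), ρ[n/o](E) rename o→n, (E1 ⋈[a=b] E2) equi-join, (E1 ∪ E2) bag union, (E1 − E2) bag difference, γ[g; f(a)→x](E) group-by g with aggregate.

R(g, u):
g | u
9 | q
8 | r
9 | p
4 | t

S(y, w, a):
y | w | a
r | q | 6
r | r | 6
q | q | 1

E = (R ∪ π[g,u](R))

Subexpression sizes:
  R → 4
  R → 4
  π[g,u](R) → 4
  (R ∪ π[g,u](R)) → 8

|E| = 8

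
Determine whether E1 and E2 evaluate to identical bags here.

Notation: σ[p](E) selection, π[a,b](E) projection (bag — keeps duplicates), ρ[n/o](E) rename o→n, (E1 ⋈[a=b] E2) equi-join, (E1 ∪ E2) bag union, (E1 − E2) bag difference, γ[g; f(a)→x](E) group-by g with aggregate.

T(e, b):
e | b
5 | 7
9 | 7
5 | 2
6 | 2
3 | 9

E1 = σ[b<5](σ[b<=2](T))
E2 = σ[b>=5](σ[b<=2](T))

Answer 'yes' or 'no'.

E1 row counts bottom-up:
  T → 5
  σ[b<=2](T) → 2
  σ[b<5](σ[b<=2](T)) → 2
E2 row counts bottom-up:
  T → 5
  σ[b<=2](T) → 2
  σ[b>=5](σ[b<=2](T)) → 0

E1 result:
e | b
5 | 2
6 | 2
E2 result:
e | b
(0 rows)
Witness: (6, 2) appears 1× in E1 but 0× in E2.

no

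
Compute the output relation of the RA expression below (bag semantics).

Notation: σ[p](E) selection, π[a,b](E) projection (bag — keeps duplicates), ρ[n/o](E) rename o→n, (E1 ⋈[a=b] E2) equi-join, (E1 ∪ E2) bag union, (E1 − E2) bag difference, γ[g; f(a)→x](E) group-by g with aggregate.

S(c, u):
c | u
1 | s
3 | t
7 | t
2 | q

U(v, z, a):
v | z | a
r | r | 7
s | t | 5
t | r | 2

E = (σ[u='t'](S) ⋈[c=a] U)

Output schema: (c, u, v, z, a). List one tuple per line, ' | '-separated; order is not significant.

Stepwise |·|:
  S → 4
  σ[u='t'](S) → 2
  U → 3
  (σ[u='t'](S) ⋈[c=a] U) → 1

== RESULT ==
c | u | v | z | a
7 | t | r | r | 7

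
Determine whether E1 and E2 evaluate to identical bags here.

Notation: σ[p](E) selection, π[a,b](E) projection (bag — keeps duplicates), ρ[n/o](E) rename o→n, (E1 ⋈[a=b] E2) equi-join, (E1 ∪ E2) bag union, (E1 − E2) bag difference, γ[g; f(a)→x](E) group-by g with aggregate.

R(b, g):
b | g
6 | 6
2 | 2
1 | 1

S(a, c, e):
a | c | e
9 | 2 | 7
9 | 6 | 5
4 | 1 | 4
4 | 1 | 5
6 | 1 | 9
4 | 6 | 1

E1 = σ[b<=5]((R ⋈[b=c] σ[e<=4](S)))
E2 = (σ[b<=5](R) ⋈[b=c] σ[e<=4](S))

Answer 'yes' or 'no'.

E1 subexpression sizes:
  R → 3
  S → 6
  σ[e<=4](S) → 2
  (R ⋈[b=c] σ[e<=4](S)) → 2
  σ[b<=5]((R ⋈[b=c] σ[e<=4](S))) → 1
E2 subexpression sizes:
  R → 3
  σ[b<=5](R) → 2
  S → 6
  σ[e<=4](S) → 2
  (σ[b<=5](R) ⋈[b=c] σ[e<=4](S)) → 1

E1 and E2 produce the same multiset:
b | g | a | c | e
1 | 1 | 4 | 1 | 4

yes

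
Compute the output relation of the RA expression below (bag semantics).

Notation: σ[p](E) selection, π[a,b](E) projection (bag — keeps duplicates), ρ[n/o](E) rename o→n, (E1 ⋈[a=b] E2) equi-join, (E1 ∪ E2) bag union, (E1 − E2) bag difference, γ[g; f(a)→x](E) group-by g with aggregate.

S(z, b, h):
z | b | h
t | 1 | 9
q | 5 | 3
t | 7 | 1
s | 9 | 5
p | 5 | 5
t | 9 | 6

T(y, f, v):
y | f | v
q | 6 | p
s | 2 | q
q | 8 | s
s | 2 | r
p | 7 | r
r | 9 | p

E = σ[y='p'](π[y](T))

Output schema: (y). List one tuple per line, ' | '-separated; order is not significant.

Row counts bottom-up:
  T → 6
  π[y](T) → 6
  σ[y='p'](π[y](T)) → 1

== RESULT ==
y
p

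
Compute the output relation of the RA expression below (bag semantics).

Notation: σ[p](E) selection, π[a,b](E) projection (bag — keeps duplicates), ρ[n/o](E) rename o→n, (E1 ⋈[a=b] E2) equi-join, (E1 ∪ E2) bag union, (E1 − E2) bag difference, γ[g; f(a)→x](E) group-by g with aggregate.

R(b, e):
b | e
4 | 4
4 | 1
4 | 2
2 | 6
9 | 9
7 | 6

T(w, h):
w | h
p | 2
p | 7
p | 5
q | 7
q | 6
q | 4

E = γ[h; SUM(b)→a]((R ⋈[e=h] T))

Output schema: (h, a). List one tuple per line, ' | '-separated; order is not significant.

Row counts bottom-up:
  R → 6
  T → 6
  (R ⋈[e=h] T) → 4
  γ[h; SUM(b)→a]((R ⋈[e=h] T)) → 3

== RESULT ==
h | a
2 | 4
4 | 4
6 | 9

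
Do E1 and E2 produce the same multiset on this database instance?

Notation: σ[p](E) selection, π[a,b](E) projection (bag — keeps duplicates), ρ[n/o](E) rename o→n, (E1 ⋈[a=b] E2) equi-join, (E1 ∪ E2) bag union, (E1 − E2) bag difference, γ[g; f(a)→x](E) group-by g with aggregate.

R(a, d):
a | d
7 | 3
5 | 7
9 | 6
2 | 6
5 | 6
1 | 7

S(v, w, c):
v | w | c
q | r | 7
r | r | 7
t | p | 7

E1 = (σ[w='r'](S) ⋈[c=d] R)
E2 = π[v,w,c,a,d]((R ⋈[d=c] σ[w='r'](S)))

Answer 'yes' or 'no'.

E1 per-node cardinality:
  S → 3
  σ[w='r'](S) → 2
  R → 6
  (σ[w='r'](S) ⋈[c=d] R) → 4
E2 per-node cardinality:
  R → 6
  S → 3
  σ[w='r'](S) → 2
  (R ⋈[d=c] σ[w='r'](S)) → 4
  π[v,w,c,a,d]((R ⋈[d=c] σ[w='r'](S))) → 4

E1 and E2 produce the same multiset:
v | w | c | a | d
q | r | 7 | 1 | 7
q | r | 7 | 5 | 7
r | r | 7 | 1 | 7
r | r | 7 | 5 | 7

yes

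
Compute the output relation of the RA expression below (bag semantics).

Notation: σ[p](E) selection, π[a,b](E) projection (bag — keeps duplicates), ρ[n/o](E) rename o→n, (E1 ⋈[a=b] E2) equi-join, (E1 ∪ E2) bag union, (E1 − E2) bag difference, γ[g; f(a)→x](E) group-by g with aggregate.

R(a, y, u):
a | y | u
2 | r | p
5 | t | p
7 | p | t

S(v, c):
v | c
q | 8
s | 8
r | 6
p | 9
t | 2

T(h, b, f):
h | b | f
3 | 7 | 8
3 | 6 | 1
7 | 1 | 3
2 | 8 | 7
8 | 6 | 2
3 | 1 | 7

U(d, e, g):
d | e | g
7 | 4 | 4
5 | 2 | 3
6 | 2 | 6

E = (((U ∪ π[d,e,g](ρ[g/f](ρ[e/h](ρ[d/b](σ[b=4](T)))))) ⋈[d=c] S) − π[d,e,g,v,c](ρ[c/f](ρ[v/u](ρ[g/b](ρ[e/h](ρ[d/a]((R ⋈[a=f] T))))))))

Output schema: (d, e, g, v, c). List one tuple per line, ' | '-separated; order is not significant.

Row counts bottom-up:
  U → 3
  T → 6
  σ[b=4](T) → 0
  ρ[d/b](σ[b=4](T)) → 0
  ρ[e/h](ρ[d/b](σ[b=4](T))) → 0
  ρ[g/f](ρ[e/h](ρ[d/b](σ[b=4](T)))) → 0
  π[d,e,g](ρ[g/f](ρ[e/h](ρ[d/b](σ[b=4](T))))) → 0
  (U ∪ π[d,e,g](ρ[g/f](ρ[e/h](ρ[d/b](σ[b=4](T)))))) → 3
  S → 5
  ((U ∪ π[d,e,g](ρ[g/f](ρ[e/h](ρ[d/b](σ[b=4](T)))))) ⋈[d=c] S) → 1
  R → 3
  T → 6
  (R ⋈[a=f] T) → 3
  ρ[d/a]((R ⋈[a=f] T)) → 3
  ρ[e/h](ρ[d/a]((R ⋈[a=f] T))) → 3
  ρ[g/b](ρ[e/h](ρ[d/a]((R ⋈[a=f] T)))) → 3
  ρ[v/u](ρ[g/b](ρ[e/h](ρ[d/a]((R ⋈[a=f] T))))) → 3
  ρ[c/f](ρ[v/u](ρ[g/b](ρ[e/h](ρ[d/a]((R ⋈[a=f] T)))))) → 3
  π[d,e,g,v,c](ρ[c/f](ρ[v/u](ρ[g/b](ρ[e/h](ρ[d/a]((R ⋈[a=f] T))))))) → 3
  (((U ∪ π[d,e,g](ρ[g/f](ρ[e/h](ρ[d/b](σ[b=4](T)))))) ⋈[d=c] S) − π[d,e,g,v,c](ρ[c/f](ρ[v/u](ρ[g/b](ρ[e/h](ρ[d/a]((R ⋈[a=f] T)))))))) → 1

== RESULT ==
d | e | g | v | c
6 | 2 | 6 | r | 6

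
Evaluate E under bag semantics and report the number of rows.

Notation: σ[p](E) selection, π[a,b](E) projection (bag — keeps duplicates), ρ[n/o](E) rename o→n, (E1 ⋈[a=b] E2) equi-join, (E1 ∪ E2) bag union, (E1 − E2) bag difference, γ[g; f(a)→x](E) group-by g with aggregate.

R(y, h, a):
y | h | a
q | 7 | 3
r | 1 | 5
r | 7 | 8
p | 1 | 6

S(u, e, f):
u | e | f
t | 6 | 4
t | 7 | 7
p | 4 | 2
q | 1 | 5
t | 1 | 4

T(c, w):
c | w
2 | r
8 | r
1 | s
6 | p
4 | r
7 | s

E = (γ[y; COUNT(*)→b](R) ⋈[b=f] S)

Row counts bottom-up:
  R → 4
  γ[y; COUNT(*)→b](R) → 3
  S → 5
  (γ[y; COUNT(*)→b](R) ⋈[b=f] S) → 1

|E| = 1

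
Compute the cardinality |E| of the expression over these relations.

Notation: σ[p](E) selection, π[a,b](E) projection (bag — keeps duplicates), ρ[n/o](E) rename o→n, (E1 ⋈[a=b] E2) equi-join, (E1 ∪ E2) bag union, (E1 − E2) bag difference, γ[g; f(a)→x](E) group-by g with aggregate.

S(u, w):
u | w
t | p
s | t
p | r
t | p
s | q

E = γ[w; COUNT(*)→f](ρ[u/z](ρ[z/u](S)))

Per-node cardinality:
  S → 5
  ρ[z/u](S) → 5
  ρ[u/z](ρ[z/u](S)) → 5
  γ[w; COUNT(*)→f](ρ[u/z](ρ[z/u](S))) → 4

|E| = 4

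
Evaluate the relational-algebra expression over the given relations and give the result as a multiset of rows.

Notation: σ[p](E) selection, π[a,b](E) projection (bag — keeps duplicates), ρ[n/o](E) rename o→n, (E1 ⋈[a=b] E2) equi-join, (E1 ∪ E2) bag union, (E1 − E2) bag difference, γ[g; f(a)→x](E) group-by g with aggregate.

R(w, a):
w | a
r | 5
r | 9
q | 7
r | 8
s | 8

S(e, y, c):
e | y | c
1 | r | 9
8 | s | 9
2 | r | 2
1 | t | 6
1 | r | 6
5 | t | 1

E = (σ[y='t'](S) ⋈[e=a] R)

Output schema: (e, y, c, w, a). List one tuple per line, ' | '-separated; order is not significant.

Per-node cardinality:
  S → 6
  σ[y='t'](S) → 2
  R → 5
  (σ[y='t'](S) ⋈[e=a] R) → 1

== RESULT ==
e | y | c | w | a
5 | t | 1 | r | 5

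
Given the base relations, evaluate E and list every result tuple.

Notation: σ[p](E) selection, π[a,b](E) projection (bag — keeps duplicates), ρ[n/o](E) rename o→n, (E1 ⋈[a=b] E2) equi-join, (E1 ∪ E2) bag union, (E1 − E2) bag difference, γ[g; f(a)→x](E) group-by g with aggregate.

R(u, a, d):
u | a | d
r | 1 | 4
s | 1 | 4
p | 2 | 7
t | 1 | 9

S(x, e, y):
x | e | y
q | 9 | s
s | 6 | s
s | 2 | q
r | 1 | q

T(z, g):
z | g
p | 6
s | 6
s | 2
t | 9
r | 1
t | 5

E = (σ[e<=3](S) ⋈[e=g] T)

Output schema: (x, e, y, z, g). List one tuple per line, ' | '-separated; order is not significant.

Subexpression sizes:
  S → 4
  σ[e<=3](S) → 2
  T → 6
  (σ[e<=3](S) ⋈[e=g] T) → 2

== RESULT ==
x | e | y | z | g
r | 1 | q | r | 1
s | 2 | q | s | 2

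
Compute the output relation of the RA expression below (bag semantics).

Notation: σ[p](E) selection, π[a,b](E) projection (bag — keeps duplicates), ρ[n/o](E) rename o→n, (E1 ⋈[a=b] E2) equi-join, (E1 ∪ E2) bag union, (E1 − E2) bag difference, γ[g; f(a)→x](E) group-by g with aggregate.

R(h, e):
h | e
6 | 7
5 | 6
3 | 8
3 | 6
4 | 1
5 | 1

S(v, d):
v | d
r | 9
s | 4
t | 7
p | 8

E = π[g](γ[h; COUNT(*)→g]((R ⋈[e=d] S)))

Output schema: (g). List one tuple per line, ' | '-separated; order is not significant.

Row counts bottom-up:
  R → 6
  S → 4
  (R ⋈[e=d] S) → 2
  γ[h; COUNT(*)→g]((R ⋈[e=d] S)) → 2
  π[g](γ[h; COUNT(*)→g]((R ⋈[e=d] S))) → 2

== RESULT ==
g
1
1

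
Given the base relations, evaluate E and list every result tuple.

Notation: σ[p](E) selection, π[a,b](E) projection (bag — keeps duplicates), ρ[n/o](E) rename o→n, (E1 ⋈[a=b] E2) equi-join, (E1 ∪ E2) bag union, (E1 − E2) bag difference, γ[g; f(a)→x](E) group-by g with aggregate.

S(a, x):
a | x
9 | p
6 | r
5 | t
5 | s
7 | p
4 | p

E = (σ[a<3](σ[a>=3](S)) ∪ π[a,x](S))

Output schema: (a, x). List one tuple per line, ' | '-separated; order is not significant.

Row counts bottom-up:
  S → 6
  σ[a>=3](S) → 6
  σ[a<3](σ[a>=3](S)) → 0
  S → 6
  π[a,x](S) → 6
  (σ[a<3](σ[a>=3](S)) ∪ π[a,x](S)) → 6

== RESULT ==
a | x
4 | p
5 | s
5 | t
6 | r
7 | p
9 | p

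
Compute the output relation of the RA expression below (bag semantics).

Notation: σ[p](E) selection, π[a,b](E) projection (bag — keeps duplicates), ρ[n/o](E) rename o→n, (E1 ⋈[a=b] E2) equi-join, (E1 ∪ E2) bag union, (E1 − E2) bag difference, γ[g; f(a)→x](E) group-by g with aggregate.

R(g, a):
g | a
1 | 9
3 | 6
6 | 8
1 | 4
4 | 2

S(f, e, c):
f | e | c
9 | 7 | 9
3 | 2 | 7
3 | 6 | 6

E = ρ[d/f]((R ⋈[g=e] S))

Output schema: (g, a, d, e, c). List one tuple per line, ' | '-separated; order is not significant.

Row counts bottom-up:
  R → 5
  S → 3
  (R ⋈[g=e] S) → 1
  ρ[d/f]((R ⋈[g=e] S)) → 1

== RESULT ==
g | a | d | e | c
6 | 8 | 3 | 6 | 6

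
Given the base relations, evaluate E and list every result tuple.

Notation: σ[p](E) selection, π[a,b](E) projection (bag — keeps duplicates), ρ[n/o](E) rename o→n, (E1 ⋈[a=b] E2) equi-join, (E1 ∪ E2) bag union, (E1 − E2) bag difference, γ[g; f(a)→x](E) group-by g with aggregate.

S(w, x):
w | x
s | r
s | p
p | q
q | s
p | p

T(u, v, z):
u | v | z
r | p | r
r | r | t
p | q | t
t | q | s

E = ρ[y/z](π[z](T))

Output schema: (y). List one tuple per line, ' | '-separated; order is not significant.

Subexpression sizes:
  T → 4
  π[z](T) → 4
  ρ[y/z](π[z](T)) → 4

== RESULT ==
y
r
s
t
t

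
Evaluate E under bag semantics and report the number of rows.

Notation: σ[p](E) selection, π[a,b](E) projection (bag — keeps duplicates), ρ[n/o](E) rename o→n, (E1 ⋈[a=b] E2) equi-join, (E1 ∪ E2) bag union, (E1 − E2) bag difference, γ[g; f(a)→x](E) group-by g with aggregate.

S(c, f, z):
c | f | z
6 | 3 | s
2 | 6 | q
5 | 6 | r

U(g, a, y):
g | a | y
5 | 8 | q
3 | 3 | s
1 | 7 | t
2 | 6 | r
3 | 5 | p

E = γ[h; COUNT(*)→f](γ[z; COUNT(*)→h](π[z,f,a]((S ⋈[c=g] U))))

Row counts bottom-up:
  S → 3
  U → 5
  (S ⋈[c=g] U) → 2
  π[z,f,a]((S ⋈[c=g] U)) → 2
  γ[z; COUNT(*)→h](π[z,f,a]((S ⋈[c=g] U))) → 2
  γ[h; COUNT(*)→f](γ[z; COUNT(*)→h](π[z,f,a]((S ⋈[c=g] U)))) → 1

|E| = 1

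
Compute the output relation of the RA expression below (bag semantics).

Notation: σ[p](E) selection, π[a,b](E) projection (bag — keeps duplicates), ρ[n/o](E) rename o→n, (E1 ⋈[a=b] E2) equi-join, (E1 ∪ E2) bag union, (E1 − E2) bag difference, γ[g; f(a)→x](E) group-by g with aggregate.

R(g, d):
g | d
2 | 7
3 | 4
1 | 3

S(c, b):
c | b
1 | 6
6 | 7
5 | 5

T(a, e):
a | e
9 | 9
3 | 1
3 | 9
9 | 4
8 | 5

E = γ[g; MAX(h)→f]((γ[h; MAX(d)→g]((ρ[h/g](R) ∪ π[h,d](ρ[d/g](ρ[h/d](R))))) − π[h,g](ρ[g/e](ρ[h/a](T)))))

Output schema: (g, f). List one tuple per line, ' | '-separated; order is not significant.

Row counts bottom-up:
  R → 3
  ρ[h/g](R) → 3
  R → 3
  ρ[h/d](R) → 3
  ρ[d/g](ρ[h/d](R)) → 3
  π[h,d](ρ[d/g](ρ[h/d](R))) → 3
  (ρ[h/g](R) ∪ π[h,d](ρ[d/g](ρ[h/d](R)))) → 6
  γ[h; MAX(d)→g]((ρ[h/g](R) ∪ π[h,d](ρ[d/g](ρ[h/d](R))))) → 5
  T → 5
  ρ[h/a](T) → 5
  ρ[g/e](ρ[h/a](T)) → 5
  π[h,g](ρ[g/e](ρ[h/a](T))) → 5
  (γ[h; MAX(d)→g]((ρ[h/g](R) ∪ π[h,d](ρ[d/g](ρ[h/d](R))))) − π[h,g](ρ[g/e](ρ[h/a](T)))) → 5
  γ[g; MAX(h)→f]((γ[h; MAX(d)→g]((ρ[h/g](R) ∪ π[h,d](ρ[d/g](ρ[h/d](R))))) − π[h,g](ρ[g/e](ρ[h/a](T))))) → 4

== RESULT ==
g | f
2 | 7
3 | 4
4 | 3
7 | 2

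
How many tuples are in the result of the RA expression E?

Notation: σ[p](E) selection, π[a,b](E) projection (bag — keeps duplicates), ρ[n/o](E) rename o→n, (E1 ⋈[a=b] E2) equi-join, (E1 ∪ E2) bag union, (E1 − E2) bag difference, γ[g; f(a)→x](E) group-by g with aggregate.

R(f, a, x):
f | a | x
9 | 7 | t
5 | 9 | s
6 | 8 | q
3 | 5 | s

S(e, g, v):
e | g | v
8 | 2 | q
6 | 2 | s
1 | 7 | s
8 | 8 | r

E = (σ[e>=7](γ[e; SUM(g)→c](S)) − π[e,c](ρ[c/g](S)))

Stepwise |·|:
  S → 4
  γ[e; SUM(g)→c](S) → 3
  σ[e>=7](γ[e; SUM(g)→c](S)) → 1
  S → 4
  ρ[c/g](S) → 4
  π[e,c](ρ[c/g](S)) → 4
  (σ[e>=7](γ[e; SUM(g)→c](S)) − π[e,c](ρ[c/g](S))) → 1

|E| = 1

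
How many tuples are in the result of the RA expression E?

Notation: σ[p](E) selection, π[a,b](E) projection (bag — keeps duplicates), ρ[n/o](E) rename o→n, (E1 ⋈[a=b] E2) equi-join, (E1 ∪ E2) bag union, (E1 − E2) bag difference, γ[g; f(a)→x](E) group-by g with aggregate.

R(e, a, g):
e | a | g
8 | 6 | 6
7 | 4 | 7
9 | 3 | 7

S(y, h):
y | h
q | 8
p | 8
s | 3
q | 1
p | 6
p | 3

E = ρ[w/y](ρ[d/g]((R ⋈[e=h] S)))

Stepwise |·|:
  R → 3
  S → 6
  (R ⋈[e=h] S) → 2
  ρ[d/g]((R ⋈[e=h] S)) → 2
  ρ[w/y](ρ[d/g]((R ⋈[e=h] S))) → 2

|E| = 2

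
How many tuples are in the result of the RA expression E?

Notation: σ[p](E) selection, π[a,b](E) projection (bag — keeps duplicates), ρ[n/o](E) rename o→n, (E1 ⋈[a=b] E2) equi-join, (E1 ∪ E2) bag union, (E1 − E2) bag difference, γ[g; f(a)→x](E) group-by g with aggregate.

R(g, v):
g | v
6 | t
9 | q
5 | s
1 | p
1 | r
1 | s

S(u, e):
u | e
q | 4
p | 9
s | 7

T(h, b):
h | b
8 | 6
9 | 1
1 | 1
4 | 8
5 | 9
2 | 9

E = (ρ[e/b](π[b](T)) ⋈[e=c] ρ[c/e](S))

Row counts bottom-up:
  T → 6
  π[b](T) → 6
  ρ[e/b](π[b](T)) → 6
  S → 3
  ρ[c/e](S) → 3
  (ρ[e/b](π[b](T)) ⋈[e=c] ρ[c/e](S)) → 2

|E| = 2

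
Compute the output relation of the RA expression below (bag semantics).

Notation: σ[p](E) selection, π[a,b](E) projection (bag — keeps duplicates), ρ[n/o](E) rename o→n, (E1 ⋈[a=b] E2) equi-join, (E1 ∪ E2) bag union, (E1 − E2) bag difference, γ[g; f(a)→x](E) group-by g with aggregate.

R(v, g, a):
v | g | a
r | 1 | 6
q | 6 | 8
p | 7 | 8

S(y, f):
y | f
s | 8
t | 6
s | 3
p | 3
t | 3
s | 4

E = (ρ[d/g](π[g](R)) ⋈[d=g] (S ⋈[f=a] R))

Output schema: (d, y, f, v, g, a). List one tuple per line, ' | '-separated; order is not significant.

Row counts bottom-up:
  R → 3
  π[g](R) → 3
  ρ[d/g](π[g](R)) → 3
  S → 6
  R → 3
  (S ⋈[f=a] R) → 3
  (ρ[d/g](π[g](R)) ⋈[d=g] (S ⋈[f=a] R)) → 3

== RESULT ==
d | y | f | v | g | a
1 | t | 6 | r | 1 | 6
6 | s | 8 | q | 6 | 8
7 | s | 8 | p | 7 | 8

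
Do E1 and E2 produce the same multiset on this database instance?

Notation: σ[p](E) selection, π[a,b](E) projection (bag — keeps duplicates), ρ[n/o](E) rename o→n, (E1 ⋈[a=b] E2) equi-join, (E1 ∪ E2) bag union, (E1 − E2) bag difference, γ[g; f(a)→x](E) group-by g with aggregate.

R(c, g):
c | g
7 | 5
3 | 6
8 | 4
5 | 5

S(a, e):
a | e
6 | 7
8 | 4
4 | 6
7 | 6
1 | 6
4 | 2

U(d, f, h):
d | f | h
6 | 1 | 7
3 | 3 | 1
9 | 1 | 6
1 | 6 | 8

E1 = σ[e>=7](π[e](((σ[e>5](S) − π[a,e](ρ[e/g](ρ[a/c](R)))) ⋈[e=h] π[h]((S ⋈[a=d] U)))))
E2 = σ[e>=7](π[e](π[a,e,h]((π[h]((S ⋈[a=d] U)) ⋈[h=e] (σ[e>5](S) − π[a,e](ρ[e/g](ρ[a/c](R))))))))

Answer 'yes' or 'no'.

E1 row counts bottom-up:
  S → 6
  σ[e>5](S) → 4
  R → 4
  ρ[a/c](R) → 4
  ρ[e/g](ρ[a/c](R)) → 4
  π[a,e](ρ[e/g](ρ[a/c](R))) → 4
  (σ[e>5](S) − π[a,e](ρ[e/g](ρ[a/c](R)))) → 4
  S → 6
  U → 4
  (S ⋈[a=d] U) → 2
  π[h]((S ⋈[a=d] U)) → 2
  ((σ[e>5](S) − π[a,e](ρ[e/g](ρ[a/c](R)))) ⋈[e=h] π[h]((S ⋈[a=d] U))) → 1
  π[e](((σ[e>5](S) − π[a,e](ρ[e/g](ρ[a/c](R)))) ⋈[e=h] π[h]((S ⋈[a=d] U)))) → 1
  σ[e>=7](π[e](((σ[e>5](S) − π[a,e](ρ[e/g](ρ[a/c](R)))) ⋈[e=h] π[h]((S ⋈[a=d] U))))) → 1
E2 row counts bottom-up:
  S → 6
  U → 4
  (S ⋈[a=d] U) → 2
  π[h]((S ⋈[a=d] U)) → 2
  S → 6
  σ[e>5](S) → 4
  R → 4
  ρ[a/c](R) → 4
  ρ[e/g](ρ[a/c](R)) → 4
  π[a,e](ρ[e/g](ρ[a/c](R))) → 4
  (σ[e>5](S) − π[a,e](ρ[e/g](ρ[a/c](R)))) → 4
  (π[h]((S ⋈[a=d] U)) ⋈[h=e] (σ[e>5](S) − π[a,e](ρ[e/g](ρ[a/c](R))))) → 1
  π[a,e,h]((π[h]((S ⋈[a=d] U)) ⋈[h=e] (σ[e>5](S) − π[a,e](ρ[e/g](ρ[a/c](R)))))) → 1
  π[e](π[a,e,h]((π[h]((S ⋈[a=d] U)) ⋈[h=e] (σ[e>5](S) − π[a,e](ρ[e/g](ρ[a/c](R))))))) → 1
  σ[e>=7](π[e](π[a,e,h]((π[h]((S ⋈[a=d] U)) ⋈[h=e] (σ[e>5](S) − π[a,e](ρ[e/g](ρ[a/c](R)))))))) → 1

E1 and E2 produce the same multiset:
e
7

yes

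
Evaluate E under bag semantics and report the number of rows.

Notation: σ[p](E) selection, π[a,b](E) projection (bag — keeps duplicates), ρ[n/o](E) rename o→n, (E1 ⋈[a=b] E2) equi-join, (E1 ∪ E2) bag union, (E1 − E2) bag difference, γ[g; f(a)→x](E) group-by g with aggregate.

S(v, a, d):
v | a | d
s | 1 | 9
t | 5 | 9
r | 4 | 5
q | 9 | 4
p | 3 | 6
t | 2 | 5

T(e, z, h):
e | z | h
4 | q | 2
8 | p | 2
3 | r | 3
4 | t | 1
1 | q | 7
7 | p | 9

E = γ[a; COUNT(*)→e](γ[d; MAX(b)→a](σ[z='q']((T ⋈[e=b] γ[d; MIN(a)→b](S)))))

Subexpression sizes:
  T → 6
  S → 6
  γ[d; MIN(a)→b](S) → 4
  (T ⋈[e=b] γ[d; MIN(a)→b](S)) → 2
  σ[z='q']((T ⋈[e=b] γ[d; MIN(a)→b](S))) → 1
  γ[d; MAX(b)→a](σ[z='q']((T ⋈[e=b] γ[d; MIN(a)→b](S)))) → 1
  γ[a; COUNT(*)→e](γ[d; MAX(b)→a](σ[z='q']((T ⋈[e=b] γ[d; MIN(a)→b](S))))) → 1

|E| = 1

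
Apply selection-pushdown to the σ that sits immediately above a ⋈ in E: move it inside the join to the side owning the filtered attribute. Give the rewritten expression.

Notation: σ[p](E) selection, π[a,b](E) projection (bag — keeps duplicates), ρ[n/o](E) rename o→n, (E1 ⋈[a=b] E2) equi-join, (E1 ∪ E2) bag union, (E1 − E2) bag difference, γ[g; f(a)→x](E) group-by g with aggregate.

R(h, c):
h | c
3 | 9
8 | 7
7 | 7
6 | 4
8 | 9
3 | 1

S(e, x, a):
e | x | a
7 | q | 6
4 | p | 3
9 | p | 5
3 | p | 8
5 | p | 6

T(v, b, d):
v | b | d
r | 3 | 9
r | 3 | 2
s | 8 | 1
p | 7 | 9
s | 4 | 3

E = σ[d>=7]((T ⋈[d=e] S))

σ filters on d, owned by the left side.
E' = (σ[d>=7](T) ⋈[d=e] S)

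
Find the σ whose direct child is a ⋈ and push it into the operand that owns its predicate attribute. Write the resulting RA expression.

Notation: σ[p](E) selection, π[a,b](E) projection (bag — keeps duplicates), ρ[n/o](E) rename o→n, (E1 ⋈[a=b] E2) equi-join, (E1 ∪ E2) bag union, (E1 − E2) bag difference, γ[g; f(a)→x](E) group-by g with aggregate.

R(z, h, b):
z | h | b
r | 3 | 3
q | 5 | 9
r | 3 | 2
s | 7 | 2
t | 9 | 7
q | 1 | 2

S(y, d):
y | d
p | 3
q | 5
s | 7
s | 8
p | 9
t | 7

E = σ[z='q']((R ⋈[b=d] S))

σ filters on z, owned by the left side.
E' = (σ[z='q'](R) ⋈[b=d] S)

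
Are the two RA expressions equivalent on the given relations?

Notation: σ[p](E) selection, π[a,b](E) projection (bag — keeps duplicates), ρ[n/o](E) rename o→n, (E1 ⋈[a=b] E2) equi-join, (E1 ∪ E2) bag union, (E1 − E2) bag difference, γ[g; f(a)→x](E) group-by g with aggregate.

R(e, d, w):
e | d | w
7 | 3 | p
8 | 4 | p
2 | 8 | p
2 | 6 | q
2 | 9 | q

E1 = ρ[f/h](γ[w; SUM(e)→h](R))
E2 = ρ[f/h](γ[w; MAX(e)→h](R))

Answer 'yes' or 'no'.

E1 stepwise |·|:
  R → 5
  γ[w; SUM(e)→h](R) → 2
  ρ[f/h](γ[w; SUM(e)→h](R)) → 2
E2 stepwise |·|:
  R → 5
  γ[w; MAX(e)→h](R) → 2
  ρ[f/h](γ[w; MAX(e)→h](R)) → 2

E1 result:
w | f
p | 17
q | 4
E2 result:
w | f
p | 8
q | 2
Witness: ('q', 4) appears 1× in E1 but 0× in E2.

no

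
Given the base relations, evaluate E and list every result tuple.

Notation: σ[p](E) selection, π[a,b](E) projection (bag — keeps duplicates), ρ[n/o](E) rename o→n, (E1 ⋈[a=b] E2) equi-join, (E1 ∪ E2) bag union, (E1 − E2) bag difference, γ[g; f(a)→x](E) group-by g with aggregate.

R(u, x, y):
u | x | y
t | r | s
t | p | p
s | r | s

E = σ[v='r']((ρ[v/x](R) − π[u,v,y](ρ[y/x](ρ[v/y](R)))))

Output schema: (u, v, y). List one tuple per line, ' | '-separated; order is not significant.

Row counts bottom-up:
  R → 3
  ρ[v/x](R) → 3
  R → 3
  ρ[v/y](R) → 3
  ρ[y/x](ρ[v/y](R)) → 3
  π[u,v,y](ρ[y/x](ρ[v/y](R))) → 3
  (ρ[v/x](R) − π[u,v,y](ρ[y/x](ρ[v/y](R)))) → 2
  σ[v='r']((ρ[v/x](R) − π[u,v,y](ρ[y/x](ρ[v/y](R))))) → 2

== RESULT ==
u | v | y
s | r | s
t | r | s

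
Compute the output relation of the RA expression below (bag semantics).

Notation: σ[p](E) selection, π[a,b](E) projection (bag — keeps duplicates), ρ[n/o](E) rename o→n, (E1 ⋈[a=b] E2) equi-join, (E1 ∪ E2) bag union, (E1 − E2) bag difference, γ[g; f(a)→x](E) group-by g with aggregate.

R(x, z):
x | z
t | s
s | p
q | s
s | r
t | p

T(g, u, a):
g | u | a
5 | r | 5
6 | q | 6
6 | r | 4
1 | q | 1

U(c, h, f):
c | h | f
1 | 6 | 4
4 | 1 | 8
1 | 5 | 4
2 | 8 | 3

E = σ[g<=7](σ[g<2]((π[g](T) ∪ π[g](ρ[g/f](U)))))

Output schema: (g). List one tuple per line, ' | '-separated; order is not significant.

Per-node cardinality:
  T → 4
  π[g](T) → 4
  U → 4
  ρ[g/f](U) → 4
  π[g](ρ[g/f](U)) → 4
  (π[g](T) ∪ π[g](ρ[g/f](U))) → 8
  σ[g<2]((π[g](T) ∪ π[g](ρ[g/f](U)))) → 1
  σ[g<=7](σ[g<2]((π[g](T) ∪ π[g](ρ[g/f](U))))) → 1

== RESULT ==
g
1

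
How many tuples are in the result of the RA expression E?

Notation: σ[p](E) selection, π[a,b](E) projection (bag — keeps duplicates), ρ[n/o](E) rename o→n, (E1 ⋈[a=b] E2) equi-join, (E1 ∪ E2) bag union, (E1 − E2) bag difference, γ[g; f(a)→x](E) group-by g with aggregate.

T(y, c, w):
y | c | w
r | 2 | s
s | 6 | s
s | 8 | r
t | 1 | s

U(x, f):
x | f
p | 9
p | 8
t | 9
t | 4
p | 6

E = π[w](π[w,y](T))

Per-node cardinality:
  T → 4
  π[w,y](T) → 4
  π[w](π[w,y](T)) → 4

|E| = 4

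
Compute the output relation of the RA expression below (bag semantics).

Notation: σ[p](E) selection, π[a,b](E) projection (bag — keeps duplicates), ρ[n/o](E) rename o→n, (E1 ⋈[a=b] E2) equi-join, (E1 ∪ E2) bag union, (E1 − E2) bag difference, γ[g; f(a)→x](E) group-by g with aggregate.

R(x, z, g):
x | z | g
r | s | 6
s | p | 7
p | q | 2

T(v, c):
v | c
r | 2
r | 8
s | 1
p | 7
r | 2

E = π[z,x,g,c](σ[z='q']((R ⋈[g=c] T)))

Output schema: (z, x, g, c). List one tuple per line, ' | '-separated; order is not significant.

Row counts bottom-up:
  R → 3
  T → 5
  (R ⋈[g=c] T) → 3
  σ[z='q']((R ⋈[g=c] T)) → 2
  π[z,x,g,c](σ[z='q']((R ⋈[g=c] T))) → 2

== RESULT ==
z | x | g | c
q | p | 2 | 2
q | p | 2 | 2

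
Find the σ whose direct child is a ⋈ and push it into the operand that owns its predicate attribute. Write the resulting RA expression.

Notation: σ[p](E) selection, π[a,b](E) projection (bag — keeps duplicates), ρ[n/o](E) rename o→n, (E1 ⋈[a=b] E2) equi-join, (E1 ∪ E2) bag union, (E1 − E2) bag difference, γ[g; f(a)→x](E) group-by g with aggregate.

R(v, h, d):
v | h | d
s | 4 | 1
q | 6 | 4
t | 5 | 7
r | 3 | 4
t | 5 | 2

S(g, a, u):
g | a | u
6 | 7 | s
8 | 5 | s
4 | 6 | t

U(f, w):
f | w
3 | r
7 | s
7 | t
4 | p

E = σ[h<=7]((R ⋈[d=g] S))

σ filters on h, owned by the left side.
E' = (σ[h<=7](R) ⋈[d=g] S)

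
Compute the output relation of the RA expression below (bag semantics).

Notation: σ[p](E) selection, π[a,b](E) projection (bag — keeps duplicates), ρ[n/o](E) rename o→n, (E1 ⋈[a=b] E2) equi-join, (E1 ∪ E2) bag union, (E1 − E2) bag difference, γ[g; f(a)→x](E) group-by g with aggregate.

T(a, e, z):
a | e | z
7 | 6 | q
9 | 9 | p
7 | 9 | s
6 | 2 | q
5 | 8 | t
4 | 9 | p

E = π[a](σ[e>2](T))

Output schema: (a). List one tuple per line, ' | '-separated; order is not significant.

Per-node cardinality:
  T → 6
  σ[e>2](T) → 5
  π[a](σ[e>2](T)) → 5

== RESULT ==
a
4
5
7
7
9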